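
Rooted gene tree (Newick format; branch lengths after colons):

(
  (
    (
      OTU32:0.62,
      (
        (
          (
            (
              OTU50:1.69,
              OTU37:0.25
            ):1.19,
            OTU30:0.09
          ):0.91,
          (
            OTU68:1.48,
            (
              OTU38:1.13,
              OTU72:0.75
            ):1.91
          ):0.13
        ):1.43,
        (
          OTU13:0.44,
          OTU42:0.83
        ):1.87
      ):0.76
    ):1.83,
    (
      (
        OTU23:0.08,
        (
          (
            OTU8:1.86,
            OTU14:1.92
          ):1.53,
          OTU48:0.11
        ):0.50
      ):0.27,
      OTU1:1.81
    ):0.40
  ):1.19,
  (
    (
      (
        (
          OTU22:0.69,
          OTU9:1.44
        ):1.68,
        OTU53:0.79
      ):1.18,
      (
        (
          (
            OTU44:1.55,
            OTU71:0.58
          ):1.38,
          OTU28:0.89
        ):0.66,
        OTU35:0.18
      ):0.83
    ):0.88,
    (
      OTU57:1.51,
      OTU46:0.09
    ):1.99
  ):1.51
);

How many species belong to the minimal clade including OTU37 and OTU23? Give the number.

14

The MRCA of OTU37 and OTU23 is the node subtending ((OTU32,((((OTU50,OTU37),OTU30),(OTU68,(OTU38,OTU72))),(OTU13,OTU42))),((OTU23,((OTU8,OTU14),OTU48)),OTU1)).
That clade contains 14 terminal taxa: OTU1, OTU13, OTU14, OTU23, OTU30, OTU32, OTU37, OTU38, OTU42, OTU48, OTU50, OTU68, OTU72, OTU8.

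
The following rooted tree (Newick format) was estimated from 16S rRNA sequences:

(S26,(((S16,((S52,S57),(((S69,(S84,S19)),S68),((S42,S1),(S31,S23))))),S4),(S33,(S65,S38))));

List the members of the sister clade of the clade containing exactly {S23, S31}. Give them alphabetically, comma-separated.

S1, S42

The clade containing exactly {S23, S31} attaches to the tree at the node subtending ((S42,S1),(S31,S23)).
The other lineage descending from that same node — the sister group — is (S42,S1); its 2 tips in alphabetical order are the answer.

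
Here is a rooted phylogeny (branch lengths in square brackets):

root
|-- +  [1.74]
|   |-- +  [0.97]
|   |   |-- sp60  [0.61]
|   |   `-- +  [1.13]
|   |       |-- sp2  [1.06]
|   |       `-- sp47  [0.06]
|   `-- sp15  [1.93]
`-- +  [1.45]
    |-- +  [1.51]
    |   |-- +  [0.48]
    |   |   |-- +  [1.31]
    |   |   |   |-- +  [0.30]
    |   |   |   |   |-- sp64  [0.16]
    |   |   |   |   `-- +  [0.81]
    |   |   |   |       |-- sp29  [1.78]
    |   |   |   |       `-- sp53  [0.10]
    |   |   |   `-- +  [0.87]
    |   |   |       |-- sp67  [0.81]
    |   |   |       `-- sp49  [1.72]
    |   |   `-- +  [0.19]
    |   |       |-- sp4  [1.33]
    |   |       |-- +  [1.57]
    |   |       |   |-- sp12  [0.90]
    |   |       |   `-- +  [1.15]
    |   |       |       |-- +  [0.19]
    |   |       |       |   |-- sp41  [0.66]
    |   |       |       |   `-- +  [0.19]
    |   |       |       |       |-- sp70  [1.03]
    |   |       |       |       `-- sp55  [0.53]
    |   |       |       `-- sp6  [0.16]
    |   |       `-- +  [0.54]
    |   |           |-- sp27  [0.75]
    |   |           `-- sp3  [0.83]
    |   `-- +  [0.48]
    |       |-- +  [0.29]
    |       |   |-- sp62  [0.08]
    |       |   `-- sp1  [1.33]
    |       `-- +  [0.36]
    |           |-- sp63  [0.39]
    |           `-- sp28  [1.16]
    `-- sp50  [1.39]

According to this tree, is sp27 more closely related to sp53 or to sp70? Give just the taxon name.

The MRCA of sp27 and sp70 subtends (sp4,(sp12,((sp41,(sp70,sp55)),sp6)),(sp27,sp3)) (8 taxa).
The MRCA of sp27 and sp53 subtends (((sp64,(sp29,sp53)),(sp67,sp49)),(sp4,(sp12,((sp41,(sp70,sp55)),sp6)),(sp27,sp3))) (13 taxa).
The first is nested inside the second, so sp27 shares a more recent common ancestor with sp70.

sp70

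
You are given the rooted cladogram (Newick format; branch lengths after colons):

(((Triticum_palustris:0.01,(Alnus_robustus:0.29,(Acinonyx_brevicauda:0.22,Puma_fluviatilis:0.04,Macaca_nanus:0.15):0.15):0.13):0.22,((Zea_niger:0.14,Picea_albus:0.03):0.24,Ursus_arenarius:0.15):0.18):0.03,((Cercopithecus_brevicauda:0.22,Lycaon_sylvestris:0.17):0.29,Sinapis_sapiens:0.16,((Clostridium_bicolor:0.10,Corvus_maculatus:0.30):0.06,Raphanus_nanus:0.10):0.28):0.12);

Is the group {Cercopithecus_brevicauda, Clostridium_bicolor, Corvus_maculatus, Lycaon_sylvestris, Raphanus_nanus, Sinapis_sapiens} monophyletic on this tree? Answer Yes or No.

The most recent common ancestor of these taxa subtends ((Cercopithecus_brevicauda,Lycaon_sylvestris),Sinapis_sapiens,((Clostridium_bicolor,Corvus_maculatus),Raphanus_nanus)).
That clade has exactly 6 tips — every listed taxon and nothing else — so the group is monophyletic.

Yes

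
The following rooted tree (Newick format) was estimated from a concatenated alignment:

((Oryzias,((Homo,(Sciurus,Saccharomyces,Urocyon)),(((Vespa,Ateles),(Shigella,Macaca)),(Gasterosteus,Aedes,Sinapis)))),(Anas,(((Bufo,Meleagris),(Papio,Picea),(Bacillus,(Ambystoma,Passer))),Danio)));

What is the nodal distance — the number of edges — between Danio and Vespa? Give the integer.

9

The MRCA of Danio and Vespa is the root of the tree.
From Danio up to that node: 3 branches. From Vespa up to the same node: 6 branches. Total: 3 + 6 = 9.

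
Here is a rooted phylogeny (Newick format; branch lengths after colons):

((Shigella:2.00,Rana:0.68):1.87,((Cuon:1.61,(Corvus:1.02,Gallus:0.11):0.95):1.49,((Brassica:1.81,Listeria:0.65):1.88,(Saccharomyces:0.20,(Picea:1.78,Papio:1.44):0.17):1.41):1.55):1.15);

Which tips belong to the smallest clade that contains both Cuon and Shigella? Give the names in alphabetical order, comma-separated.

Brassica, Corvus, Cuon, Gallus, Listeria, Papio, Picea, Rana, Saccharomyces, Shigella

Tracing Cuon: it sits inside (Cuon,(Corvus,Gallus)).
Tracing Shigella: it sits inside (Shigella,Rana).
The smallest clade enclosing both is the whole tree (their MRCA is the root), so the answer is all 10 tips in alphabetical order.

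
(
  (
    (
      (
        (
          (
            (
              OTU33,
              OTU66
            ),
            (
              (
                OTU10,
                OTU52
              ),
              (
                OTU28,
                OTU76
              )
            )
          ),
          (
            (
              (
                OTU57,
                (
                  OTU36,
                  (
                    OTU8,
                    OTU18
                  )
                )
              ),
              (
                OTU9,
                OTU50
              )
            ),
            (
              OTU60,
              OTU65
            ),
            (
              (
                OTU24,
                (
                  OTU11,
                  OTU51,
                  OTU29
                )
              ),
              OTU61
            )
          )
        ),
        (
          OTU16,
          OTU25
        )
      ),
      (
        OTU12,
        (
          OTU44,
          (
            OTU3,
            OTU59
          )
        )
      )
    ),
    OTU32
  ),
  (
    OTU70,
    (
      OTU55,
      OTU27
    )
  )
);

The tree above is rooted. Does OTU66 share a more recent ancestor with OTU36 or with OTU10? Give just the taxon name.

OTU10

The MRCA of OTU66 and OTU10 subtends ((OTU33,OTU66),((OTU10,OTU52),(OTU28,OTU76))) (6 taxa).
The MRCA of OTU66 and OTU36 subtends (((OTU33,OTU66),((OTU10,OTU52),(OTU28,OTU76))),(((OTU57,(OTU36,(OTU8,OTU18))),(OTU9,OTU50)),(OTU60,OTU65),((OTU24,(OTU11,OTU51,OTU29)),OTU61))) (19 taxa).
The first is nested inside the second, so OTU66 shares a more recent common ancestor with OTU10.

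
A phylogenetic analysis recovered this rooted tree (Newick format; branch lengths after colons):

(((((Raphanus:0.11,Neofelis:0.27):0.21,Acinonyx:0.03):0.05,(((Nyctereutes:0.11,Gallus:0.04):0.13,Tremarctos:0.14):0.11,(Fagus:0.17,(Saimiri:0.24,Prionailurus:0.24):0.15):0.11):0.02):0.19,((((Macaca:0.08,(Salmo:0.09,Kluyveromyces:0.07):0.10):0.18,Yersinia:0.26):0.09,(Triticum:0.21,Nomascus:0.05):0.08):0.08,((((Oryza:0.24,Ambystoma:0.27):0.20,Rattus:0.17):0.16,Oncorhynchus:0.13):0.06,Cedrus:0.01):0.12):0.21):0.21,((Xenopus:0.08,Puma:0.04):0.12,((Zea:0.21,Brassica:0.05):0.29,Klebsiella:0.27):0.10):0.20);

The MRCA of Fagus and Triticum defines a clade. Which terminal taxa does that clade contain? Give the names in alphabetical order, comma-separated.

Acinonyx, Ambystoma, Cedrus, Fagus, Gallus, Kluyveromyces, Macaca, Neofelis, Nomascus, Nyctereutes, Oncorhynchus, Oryza, Prionailurus, Raphanus, Rattus, Saimiri, Salmo, Tremarctos, Triticum, Yersinia

Tracing Fagus: it sits inside (Fagus,(Saimiri,Prionailurus)).
Tracing Triticum: it sits inside (Triticum,Nomascus).
The smallest clade enclosing both is ((((Raphanus,Neofelis),Acinonyx),(((Nyctereutes,Gallus),Tremarctos),(Fagus,(Saimiri,Prionailurus)))),((((Macaca,(Salmo,Kluyveromyces)),Yersinia),(Triticum,Nomascus)),((((Oryza,Ambystoma),Rattus),Oncorhynchus),Cedrus))); the answer is its 20 terminal taxa in alphabetical order.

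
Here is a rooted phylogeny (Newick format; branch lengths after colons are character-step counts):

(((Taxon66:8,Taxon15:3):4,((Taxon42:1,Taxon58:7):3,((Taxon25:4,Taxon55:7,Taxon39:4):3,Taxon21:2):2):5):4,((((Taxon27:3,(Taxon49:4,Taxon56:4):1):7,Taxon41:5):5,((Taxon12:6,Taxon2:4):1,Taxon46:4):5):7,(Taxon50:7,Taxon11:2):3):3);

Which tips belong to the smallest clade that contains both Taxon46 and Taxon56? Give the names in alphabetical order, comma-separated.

Taxon12, Taxon2, Taxon27, Taxon41, Taxon46, Taxon49, Taxon56

Tracing Taxon46: it sits inside ((Taxon12,Taxon2),Taxon46).
Tracing Taxon56: it sits inside (Taxon49,Taxon56).
The smallest clade enclosing both is (((Taxon27,(Taxon49,Taxon56)),Taxon41),((Taxon12,Taxon2),Taxon46)); the answer is its 7 terminal taxa in alphabetical order.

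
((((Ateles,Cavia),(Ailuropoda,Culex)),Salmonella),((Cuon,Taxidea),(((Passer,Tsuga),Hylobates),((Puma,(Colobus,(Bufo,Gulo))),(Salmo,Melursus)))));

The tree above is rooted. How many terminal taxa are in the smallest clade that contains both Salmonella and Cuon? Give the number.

The MRCA of Salmonella and Cuon is the root, so the clade is the entire tree.
That clade contains 16 terminal taxa: Ailuropoda, Ateles, Bufo, Cavia, Colobus, Culex, Cuon, Gulo, Hylobates, Melursus, Passer, Puma, Salmo, Salmonella, Taxidea, Tsuga.

16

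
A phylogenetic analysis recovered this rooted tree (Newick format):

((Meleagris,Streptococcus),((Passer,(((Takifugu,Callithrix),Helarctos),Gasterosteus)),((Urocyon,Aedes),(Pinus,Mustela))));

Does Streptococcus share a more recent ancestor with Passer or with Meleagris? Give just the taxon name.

The MRCA of Streptococcus and Meleagris subtends (Meleagris,Streptococcus) (2 taxa).
The MRCA of Streptococcus and Passer is the root, subtending the entire tree (11 taxa).
The first is nested inside the second, so Streptococcus shares a more recent common ancestor with Meleagris.

Meleagris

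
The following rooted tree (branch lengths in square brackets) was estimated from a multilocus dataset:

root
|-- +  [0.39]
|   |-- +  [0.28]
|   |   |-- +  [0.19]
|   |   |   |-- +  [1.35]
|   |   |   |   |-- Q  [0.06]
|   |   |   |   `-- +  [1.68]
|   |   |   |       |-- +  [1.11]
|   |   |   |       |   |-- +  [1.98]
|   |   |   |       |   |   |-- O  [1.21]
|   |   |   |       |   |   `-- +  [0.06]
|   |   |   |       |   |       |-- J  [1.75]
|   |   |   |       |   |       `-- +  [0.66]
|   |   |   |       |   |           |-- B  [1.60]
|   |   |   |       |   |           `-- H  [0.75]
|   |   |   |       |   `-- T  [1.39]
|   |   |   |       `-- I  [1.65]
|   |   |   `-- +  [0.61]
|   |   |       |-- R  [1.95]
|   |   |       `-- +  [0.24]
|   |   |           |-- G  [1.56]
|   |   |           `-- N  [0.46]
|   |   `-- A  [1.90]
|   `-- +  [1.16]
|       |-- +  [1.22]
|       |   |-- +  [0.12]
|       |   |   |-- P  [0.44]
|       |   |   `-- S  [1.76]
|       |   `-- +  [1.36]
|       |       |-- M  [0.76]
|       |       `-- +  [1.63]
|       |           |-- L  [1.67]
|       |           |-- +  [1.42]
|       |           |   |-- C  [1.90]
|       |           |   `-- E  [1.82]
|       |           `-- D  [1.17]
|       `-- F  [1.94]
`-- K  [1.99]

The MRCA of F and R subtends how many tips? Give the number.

The MRCA of F and R is the node subtending ((((Q,(((O,(J,(B,H))),T),I)),(R,(G,N))),A),(((P,S),(M,(L,(C,E),D))),F)).
That clade contains 19 terminal taxa: A, B, C, D, E, F, G, H, I, J, L, M, N, O, P, Q, R, S, T.

19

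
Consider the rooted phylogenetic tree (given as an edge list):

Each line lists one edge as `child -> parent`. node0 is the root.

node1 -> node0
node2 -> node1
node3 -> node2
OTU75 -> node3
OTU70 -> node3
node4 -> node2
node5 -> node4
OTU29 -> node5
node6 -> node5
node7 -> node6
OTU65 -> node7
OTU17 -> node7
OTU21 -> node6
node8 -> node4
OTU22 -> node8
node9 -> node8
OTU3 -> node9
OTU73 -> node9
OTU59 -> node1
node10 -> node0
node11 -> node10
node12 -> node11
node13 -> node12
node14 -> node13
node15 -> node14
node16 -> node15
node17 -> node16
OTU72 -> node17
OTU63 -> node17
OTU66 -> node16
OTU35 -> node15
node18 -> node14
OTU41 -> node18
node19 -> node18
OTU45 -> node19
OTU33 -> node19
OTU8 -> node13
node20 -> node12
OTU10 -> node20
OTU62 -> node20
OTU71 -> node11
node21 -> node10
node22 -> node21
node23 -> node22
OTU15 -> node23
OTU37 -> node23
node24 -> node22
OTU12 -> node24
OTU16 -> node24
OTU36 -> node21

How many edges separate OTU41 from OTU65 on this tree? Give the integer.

The MRCA of OTU41 and OTU65 is the root of the tree.
From OTU41 up to that node: 7 branches. From OTU65 up to the same node: 7 branches. Total: 7 + 7 = 14.

14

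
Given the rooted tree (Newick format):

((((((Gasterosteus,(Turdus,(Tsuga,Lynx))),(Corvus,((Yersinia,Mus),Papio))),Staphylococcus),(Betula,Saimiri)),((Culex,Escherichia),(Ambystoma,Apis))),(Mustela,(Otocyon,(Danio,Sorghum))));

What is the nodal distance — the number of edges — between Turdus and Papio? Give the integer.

The MRCA of Turdus and Papio is the node subtending ((Gasterosteus,(Turdus,(Tsuga,Lynx))),(Corvus,((Yersinia,Mus),Papio))).
From Turdus up to that node: 3 branches. From Papio up to the same node: 3 branches. Total: 3 + 3 = 6.

6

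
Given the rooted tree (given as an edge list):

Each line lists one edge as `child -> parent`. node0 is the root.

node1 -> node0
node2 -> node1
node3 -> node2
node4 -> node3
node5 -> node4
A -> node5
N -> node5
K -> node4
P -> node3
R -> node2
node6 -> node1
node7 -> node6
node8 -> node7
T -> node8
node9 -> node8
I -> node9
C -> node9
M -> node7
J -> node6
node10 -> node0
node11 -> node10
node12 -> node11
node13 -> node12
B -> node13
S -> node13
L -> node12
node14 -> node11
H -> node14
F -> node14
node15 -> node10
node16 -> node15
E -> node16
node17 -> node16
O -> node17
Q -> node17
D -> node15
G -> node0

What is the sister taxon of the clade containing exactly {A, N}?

The clade containing exactly {A, N} attaches to the tree at the node subtending ((A,N),K).
The other lineage descending from that same node — the sister group — is the single tip K.

K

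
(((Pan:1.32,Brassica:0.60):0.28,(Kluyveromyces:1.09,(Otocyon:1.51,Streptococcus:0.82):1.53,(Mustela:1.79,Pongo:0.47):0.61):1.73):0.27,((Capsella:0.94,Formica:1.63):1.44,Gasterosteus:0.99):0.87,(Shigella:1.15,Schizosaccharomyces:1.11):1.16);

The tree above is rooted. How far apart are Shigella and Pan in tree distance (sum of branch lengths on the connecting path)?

4.18

The path runs Shigella → … → MRCA → … → Pan; the MRCA is the root of the tree.
Branch lengths along that path: 1.15 + 1.16 + 0.27 + 0.28 + 1.32 = 4.18.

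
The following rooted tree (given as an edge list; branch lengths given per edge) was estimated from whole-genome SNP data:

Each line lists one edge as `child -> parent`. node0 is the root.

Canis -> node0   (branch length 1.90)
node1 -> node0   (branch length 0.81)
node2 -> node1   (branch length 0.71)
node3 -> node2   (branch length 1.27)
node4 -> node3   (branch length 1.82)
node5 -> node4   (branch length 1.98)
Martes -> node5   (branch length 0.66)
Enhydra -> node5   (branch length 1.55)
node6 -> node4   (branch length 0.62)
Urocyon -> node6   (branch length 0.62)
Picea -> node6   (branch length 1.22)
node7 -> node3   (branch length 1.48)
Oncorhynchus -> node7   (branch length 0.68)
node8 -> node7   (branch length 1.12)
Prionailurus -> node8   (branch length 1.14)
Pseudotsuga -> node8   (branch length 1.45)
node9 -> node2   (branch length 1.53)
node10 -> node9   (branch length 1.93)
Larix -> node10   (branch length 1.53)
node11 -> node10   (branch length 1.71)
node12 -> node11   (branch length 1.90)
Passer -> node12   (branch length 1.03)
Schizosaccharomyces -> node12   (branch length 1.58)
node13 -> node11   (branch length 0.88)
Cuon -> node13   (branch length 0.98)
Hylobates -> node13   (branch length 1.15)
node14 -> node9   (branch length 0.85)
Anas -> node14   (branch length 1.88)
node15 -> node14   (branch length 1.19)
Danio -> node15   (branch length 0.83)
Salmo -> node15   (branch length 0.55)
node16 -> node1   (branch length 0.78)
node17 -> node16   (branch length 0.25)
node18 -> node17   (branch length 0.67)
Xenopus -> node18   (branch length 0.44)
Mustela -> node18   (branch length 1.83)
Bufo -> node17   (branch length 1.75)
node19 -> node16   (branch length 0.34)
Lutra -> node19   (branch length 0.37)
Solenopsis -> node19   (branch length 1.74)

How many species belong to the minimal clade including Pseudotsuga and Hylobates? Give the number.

The MRCA of Pseudotsuga and Hylobates is the node subtending ((((Martes,Enhydra),(Urocyon,Picea)),(Oncorhynchus,(Prionailurus,Pseudotsuga))),((Larix,((Passer,Schizosaccharomyces),(Cuon,Hylobates))),(Anas,(Danio,Salmo)))).
That clade contains 15 terminal taxa: Anas, Cuon, Danio, Enhydra, Hylobates, Larix, Martes, Oncorhynchus, Passer, Picea, Prionailurus, Pseudotsuga, Salmo, Schizosaccharomyces, Urocyon.

15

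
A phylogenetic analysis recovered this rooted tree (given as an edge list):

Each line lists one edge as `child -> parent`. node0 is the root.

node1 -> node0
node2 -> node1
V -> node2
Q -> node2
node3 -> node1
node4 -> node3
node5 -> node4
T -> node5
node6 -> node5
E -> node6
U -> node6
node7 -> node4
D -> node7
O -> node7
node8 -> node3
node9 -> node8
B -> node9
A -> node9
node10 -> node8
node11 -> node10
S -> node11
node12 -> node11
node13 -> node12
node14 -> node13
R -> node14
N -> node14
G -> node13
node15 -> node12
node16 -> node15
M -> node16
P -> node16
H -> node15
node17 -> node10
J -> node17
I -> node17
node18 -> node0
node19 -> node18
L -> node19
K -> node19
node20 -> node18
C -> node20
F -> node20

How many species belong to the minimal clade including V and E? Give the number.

18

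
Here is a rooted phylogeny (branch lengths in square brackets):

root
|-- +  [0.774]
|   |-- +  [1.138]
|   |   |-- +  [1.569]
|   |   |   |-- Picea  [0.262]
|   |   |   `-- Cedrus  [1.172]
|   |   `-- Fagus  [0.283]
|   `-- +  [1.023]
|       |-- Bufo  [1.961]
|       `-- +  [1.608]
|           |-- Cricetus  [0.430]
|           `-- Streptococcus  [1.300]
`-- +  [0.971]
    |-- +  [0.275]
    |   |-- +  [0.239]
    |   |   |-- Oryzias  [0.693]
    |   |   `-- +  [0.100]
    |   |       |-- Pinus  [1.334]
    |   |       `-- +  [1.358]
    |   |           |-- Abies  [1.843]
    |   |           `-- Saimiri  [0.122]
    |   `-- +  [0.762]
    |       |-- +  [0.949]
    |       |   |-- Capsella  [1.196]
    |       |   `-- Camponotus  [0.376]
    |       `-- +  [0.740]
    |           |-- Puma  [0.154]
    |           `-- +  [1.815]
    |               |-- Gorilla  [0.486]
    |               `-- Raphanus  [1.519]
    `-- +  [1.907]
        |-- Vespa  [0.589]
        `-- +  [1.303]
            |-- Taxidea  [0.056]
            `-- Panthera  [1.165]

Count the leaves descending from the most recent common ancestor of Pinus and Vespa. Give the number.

12

The MRCA of Pinus and Vespa is the node subtending (((Oryzias,(Pinus,(Abies,Saimiri))),((Capsella,Camponotus),(Puma,(Gorilla,Raphanus)))),(Vespa,(Taxidea,Panthera))).
That clade contains 12 terminal taxa: Abies, Camponotus, Capsella, Gorilla, Oryzias, Panthera, Pinus, Puma, Raphanus, Saimiri, Taxidea, Vespa.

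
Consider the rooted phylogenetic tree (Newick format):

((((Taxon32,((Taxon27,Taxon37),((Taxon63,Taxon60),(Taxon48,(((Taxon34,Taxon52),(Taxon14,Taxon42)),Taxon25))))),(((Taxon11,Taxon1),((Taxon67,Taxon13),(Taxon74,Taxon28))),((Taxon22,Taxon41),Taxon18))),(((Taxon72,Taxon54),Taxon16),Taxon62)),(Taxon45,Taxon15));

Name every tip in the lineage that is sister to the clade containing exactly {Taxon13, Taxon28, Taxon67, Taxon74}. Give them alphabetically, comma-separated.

The clade containing exactly {Taxon13, Taxon28, Taxon67, Taxon74} attaches to the tree at the node subtending ((Taxon11,Taxon1),((Taxon67,Taxon13),(Taxon74,Taxon28))).
The other lineage descending from that same node — the sister group — is (Taxon11,Taxon1); its 2 tips in alphabetical order are the answer.

Taxon1, Taxon11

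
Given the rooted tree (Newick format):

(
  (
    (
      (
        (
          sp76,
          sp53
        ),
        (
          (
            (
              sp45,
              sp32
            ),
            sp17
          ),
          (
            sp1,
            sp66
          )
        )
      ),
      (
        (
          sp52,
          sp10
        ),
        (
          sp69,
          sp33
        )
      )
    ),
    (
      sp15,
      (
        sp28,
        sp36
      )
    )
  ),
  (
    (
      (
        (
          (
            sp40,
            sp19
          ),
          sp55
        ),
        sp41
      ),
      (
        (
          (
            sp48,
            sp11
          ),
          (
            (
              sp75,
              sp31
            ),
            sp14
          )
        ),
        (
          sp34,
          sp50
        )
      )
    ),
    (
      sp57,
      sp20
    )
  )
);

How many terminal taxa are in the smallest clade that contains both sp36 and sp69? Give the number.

14

The MRCA of sp36 and sp69 is the node subtending ((((sp76,sp53),(((sp45,sp32),sp17),(sp1,sp66))),((sp52,sp10),(sp69,sp33))),(sp15,(sp28,sp36))).
That clade contains 14 terminal taxa: sp1, sp10, sp15, sp17, sp28, sp32, sp33, sp36, sp45, sp52, sp53, sp66, sp69, sp76.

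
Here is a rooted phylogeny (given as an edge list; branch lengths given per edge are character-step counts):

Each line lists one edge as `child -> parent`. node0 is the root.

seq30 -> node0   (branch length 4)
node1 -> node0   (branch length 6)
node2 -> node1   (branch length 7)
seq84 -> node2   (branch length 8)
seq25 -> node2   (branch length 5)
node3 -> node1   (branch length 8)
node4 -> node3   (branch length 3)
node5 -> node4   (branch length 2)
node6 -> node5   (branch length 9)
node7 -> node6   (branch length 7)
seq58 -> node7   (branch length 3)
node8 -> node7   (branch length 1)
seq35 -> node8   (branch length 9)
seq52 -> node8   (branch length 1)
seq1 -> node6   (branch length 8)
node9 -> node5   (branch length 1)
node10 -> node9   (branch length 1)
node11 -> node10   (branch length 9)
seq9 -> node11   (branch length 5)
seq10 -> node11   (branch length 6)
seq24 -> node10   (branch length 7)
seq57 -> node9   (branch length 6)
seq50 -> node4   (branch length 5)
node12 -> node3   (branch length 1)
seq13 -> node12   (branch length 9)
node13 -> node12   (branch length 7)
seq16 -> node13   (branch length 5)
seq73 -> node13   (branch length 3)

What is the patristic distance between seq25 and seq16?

33

The path runs seq25 → … → MRCA → … → seq16; the MRCA is the node subtending ((seq84,seq25),(((((seq58,(seq35,seq52)),seq1),(((seq9,seq10),seq24),seq57)),seq50),(seq13,(seq16,seq73)))).
Branch lengths along that path: 5 + 7 + 8 + 1 + 7 + 5 = 33.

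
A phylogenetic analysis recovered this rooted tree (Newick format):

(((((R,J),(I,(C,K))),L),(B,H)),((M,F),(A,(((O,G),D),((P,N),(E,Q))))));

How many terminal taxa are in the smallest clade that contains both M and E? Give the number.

10

The MRCA of M and E is the node subtending ((M,F),(A,(((O,G),D),((P,N),(E,Q))))).
That clade contains 10 terminal taxa: A, D, E, F, G, M, N, O, P, Q.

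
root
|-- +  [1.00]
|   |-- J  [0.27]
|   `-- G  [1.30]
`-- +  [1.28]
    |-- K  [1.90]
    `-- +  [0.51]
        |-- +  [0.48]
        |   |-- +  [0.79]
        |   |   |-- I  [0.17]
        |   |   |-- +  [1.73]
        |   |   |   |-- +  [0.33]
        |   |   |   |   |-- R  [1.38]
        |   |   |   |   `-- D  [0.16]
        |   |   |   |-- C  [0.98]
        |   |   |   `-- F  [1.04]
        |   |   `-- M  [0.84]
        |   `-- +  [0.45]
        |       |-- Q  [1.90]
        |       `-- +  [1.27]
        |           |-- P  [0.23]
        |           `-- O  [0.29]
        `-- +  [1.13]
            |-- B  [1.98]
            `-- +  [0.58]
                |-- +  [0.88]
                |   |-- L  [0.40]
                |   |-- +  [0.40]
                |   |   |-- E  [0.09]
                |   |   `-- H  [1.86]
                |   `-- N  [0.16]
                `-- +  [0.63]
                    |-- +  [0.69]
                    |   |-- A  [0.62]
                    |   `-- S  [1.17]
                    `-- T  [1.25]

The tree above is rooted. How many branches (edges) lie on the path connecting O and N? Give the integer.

The MRCA of O and N is the node subtending (((I,((R,D),C,F),M),(Q,(P,O))),(B,((L,(E,H),N),((A,S),T)))).
From O up to that node: 4 branches. From N up to the same node: 4 branches. Total: 4 + 4 = 8.

8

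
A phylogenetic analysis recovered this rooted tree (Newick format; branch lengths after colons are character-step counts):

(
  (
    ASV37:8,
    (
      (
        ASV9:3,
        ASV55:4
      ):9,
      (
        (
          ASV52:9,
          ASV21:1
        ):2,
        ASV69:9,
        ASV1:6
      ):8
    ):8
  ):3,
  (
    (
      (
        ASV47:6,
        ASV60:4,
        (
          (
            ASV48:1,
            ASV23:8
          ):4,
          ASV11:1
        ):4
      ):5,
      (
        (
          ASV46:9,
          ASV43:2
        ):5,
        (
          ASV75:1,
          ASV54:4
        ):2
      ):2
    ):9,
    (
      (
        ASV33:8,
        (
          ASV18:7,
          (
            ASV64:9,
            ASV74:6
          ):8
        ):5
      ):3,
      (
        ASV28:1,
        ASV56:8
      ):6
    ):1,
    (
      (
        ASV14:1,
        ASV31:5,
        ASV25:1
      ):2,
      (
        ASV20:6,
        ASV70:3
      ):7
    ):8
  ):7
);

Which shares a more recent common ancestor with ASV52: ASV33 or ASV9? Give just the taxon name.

ASV9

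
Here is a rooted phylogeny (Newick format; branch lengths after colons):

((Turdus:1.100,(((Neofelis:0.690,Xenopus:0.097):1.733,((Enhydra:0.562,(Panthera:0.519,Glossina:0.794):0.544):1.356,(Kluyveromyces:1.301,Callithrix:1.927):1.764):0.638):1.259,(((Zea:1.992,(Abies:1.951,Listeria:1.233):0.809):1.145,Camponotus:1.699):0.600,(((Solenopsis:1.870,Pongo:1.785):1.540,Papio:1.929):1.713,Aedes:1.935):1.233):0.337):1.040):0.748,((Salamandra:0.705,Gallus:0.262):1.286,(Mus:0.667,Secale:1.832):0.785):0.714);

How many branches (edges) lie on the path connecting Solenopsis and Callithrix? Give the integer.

9

The MRCA of Solenopsis and Callithrix is the node subtending (((Neofelis,Xenopus),((Enhydra,(Panthera,Glossina)),(Kluyveromyces,Callithrix))),(((Zea,(Abies,Listeria)),Camponotus),(((Solenopsis,Pongo),Papio),Aedes))).
From Solenopsis up to that node: 5 branches. From Callithrix up to the same node: 4 branches. Total: 5 + 4 = 9.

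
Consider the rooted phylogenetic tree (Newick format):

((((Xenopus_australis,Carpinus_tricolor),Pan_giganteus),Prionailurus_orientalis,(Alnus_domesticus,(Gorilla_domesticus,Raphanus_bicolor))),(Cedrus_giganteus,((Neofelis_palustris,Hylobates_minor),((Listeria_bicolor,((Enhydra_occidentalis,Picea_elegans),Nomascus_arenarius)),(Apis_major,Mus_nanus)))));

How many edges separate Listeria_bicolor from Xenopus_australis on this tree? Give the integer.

9

The MRCA of Listeria_bicolor and Xenopus_australis is the root of the tree.
From Listeria_bicolor up to that node: 5 branches. From Xenopus_australis up to the same node: 4 branches. Total: 5 + 4 = 9.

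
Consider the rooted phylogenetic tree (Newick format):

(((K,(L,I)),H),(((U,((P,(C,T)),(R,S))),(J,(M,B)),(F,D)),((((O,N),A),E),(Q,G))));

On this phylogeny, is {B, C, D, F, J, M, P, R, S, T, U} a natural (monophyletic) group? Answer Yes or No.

The most recent common ancestor of these taxa subtends ((U,((P,(C,T)),(R,S))),(J,(M,B)),(F,D)).
That clade has exactly 11 tips — every listed taxon and nothing else — so the group is monophyletic.

Yes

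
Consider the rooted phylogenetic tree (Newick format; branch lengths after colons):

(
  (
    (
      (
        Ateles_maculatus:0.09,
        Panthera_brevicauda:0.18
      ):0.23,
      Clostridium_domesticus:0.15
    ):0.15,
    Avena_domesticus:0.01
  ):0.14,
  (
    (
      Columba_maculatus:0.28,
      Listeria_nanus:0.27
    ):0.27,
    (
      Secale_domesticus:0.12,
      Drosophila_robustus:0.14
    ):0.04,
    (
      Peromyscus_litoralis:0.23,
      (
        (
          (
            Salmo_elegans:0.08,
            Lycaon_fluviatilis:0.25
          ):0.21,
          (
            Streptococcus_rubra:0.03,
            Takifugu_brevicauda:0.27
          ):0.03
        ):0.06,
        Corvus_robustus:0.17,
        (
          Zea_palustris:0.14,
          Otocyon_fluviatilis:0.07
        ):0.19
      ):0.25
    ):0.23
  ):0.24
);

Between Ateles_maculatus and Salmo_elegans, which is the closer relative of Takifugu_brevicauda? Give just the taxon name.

The MRCA of Takifugu_brevicauda and Salmo_elegans subtends ((Salmo_elegans,Lycaon_fluviatilis),(Streptococcus_rubra,Takifugu_brevicauda)) (4 taxa).
The MRCA of Takifugu_brevicauda and Ateles_maculatus is the root, subtending the entire tree (16 taxa).
The first is nested inside the second, so Takifugu_brevicauda shares a more recent common ancestor with Salmo_elegans.

Salmo_elegans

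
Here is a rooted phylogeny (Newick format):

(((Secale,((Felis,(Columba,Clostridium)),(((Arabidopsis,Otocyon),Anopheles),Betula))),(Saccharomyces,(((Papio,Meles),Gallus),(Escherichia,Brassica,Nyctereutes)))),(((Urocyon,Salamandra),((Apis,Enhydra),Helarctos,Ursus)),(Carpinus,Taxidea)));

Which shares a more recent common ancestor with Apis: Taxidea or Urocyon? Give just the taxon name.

The MRCA of Apis and Urocyon subtends ((Urocyon,Salamandra),((Apis,Enhydra),Helarctos,Ursus)) (6 taxa).
The MRCA of Apis and Taxidea subtends (((Urocyon,Salamandra),((Apis,Enhydra),Helarctos,Ursus)),(Carpinus,Taxidea)) (8 taxa).
The first is nested inside the second, so Apis shares a more recent common ancestor with Urocyon.

Urocyon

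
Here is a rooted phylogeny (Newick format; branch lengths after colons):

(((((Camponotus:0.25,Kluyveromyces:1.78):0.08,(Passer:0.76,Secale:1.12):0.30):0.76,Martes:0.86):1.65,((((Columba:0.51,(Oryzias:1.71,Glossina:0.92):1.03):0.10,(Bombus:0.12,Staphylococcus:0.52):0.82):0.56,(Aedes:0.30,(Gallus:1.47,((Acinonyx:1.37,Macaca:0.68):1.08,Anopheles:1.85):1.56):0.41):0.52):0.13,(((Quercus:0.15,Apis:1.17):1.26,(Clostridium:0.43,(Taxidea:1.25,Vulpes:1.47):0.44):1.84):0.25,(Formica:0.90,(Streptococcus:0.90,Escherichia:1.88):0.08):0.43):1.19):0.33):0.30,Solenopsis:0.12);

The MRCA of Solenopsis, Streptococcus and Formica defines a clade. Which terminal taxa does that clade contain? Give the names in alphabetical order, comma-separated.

Acinonyx, Aedes, Anopheles, Apis, Bombus, Camponotus, Clostridium, Columba, Escherichia, Formica, Gallus, Glossina, Kluyveromyces, Macaca, Martes, Oryzias, Passer, Quercus, Secale, Solenopsis, Staphylococcus, Streptococcus, Taxidea, Vulpes

Tracing Solenopsis: it attaches directly to the root.
Tracing Streptococcus: it sits inside (Streptococcus,Escherichia).
Tracing Formica: it sits inside (Formica,(Streptococcus,Escherichia)).
The smallest clade enclosing all 3 is the whole tree (their MRCA is the root), so the answer is all 24 tips in alphabetical order.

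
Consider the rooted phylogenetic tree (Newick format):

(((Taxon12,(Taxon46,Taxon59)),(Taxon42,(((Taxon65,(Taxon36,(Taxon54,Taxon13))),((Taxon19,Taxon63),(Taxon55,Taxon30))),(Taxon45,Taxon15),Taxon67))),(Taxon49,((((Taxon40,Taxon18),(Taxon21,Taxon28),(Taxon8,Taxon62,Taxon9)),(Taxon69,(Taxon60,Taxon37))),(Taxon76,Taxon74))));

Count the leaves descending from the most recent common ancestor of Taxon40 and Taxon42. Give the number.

28

The MRCA of Taxon40 and Taxon42 is the root, so the clade is the entire tree.
That clade contains 28 terminal taxa: Taxon12, Taxon13, Taxon15, Taxon18, Taxon19, Taxon21, Taxon28, Taxon30, Taxon36, Taxon37, Taxon40, Taxon42, Taxon45, Taxon46, Taxon49, Taxon54, Taxon55, Taxon59, Taxon60, Taxon62, Taxon63, Taxon65, Taxon67, Taxon69, Taxon74, Taxon76, Taxon8, Taxon9.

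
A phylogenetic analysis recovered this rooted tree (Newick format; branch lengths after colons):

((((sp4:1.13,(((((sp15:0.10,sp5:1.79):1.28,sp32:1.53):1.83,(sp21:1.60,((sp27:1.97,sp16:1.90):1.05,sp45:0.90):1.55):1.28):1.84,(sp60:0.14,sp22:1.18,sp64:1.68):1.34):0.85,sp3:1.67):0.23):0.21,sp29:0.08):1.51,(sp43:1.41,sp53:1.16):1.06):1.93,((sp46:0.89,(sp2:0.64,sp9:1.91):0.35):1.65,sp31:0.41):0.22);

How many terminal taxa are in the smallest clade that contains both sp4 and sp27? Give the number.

The MRCA of sp4 and sp27 is the node subtending (sp4,(((((sp15,sp5),sp32),(sp21,((sp27,sp16),sp45))),(sp60,sp22,sp64)),sp3)).
That clade contains 12 terminal taxa: sp15, sp16, sp21, sp22, sp27, sp3, sp32, sp4, sp45, sp5, sp60, sp64.

12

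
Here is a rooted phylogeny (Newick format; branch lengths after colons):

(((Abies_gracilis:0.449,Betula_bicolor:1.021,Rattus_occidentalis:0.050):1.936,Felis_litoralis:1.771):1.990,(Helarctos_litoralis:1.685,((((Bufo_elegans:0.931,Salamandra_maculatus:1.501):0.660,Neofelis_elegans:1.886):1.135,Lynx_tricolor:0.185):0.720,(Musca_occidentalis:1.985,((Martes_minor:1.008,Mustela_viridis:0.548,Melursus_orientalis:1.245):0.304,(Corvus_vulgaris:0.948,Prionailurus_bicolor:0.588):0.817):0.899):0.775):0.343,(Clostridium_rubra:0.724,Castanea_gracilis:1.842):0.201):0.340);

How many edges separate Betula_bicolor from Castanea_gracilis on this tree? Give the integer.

6

The MRCA of Betula_bicolor and Castanea_gracilis is the root of the tree.
From Betula_bicolor up to that node: 3 branches. From Castanea_gracilis up to the same node: 3 branches. Total: 3 + 3 = 6.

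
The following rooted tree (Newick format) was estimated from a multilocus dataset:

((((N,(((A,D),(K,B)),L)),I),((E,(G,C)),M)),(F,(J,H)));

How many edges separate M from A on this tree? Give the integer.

The MRCA of M and A is the node subtending (((N,(((A,D),(K,B)),L)),I),((E,(G,C)),M)).
From M up to that node: 2 branches. From A up to the same node: 6 branches. Total: 2 + 6 = 8.

8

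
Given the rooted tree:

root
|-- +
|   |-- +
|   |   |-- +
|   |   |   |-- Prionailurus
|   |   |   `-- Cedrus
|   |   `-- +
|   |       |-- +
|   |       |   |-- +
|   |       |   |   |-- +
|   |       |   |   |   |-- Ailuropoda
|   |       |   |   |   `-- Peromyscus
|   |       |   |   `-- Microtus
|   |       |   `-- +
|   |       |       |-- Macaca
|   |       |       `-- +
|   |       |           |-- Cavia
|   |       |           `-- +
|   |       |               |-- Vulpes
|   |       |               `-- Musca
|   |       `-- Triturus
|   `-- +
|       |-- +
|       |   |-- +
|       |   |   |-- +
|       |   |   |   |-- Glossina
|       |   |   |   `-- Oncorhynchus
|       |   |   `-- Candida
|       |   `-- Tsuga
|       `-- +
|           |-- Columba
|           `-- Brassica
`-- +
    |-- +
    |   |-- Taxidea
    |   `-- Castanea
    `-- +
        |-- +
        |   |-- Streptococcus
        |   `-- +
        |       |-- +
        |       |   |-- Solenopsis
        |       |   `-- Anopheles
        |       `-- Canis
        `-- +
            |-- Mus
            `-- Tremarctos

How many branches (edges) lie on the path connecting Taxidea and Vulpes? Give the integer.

The MRCA of Taxidea and Vulpes is the root of the tree.
From Taxidea up to that node: 3 branches. From Vulpes up to the same node: 8 branches. Total: 3 + 8 = 11.

11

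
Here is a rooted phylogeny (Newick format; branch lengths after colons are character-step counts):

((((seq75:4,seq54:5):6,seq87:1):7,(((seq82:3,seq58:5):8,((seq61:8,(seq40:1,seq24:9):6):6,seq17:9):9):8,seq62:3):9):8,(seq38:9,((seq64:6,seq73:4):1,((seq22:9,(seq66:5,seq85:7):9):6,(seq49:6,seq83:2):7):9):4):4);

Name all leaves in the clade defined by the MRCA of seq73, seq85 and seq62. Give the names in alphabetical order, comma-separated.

seq17, seq22, seq24, seq38, seq40, seq49, seq54, seq58, seq61, seq62, seq64, seq66, seq73, seq75, seq82, seq83, seq85, seq87

Tracing seq73: it sits inside (seq64,seq73).
Tracing seq85: it sits inside (seq66,seq85).
Tracing seq62: it sits inside (((seq82,seq58),((seq61,(seq40,seq24)),seq17)),seq62).
The smallest clade enclosing all 3 is the whole tree (their MRCA is the root), so the answer is all 18 tips in alphabetical order.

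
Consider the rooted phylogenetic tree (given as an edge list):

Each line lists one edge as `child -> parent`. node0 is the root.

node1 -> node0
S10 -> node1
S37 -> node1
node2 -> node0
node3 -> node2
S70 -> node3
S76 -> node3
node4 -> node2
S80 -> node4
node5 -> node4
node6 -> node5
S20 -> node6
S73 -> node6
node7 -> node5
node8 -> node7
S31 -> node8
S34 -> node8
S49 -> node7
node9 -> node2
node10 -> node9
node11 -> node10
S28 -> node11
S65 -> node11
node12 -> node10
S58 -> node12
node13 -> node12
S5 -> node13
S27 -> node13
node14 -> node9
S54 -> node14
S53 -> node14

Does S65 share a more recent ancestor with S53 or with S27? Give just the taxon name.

The MRCA of S65 and S27 subtends ((S28,S65),(S58,(S5,S27))) (5 taxa).
The MRCA of S65 and S53 subtends (((S28,S65),(S58,(S5,S27))),(S54,S53)) (7 taxa).
The first is nested inside the second, so S65 shares a more recent common ancestor with S27.

S27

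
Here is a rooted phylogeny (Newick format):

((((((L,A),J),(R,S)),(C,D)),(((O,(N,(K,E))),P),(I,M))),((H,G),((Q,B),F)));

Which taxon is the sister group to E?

E attaches to the tree at the node subtending (K,E).
The other lineage descending from that same node — the sister group — is the single tip K.

K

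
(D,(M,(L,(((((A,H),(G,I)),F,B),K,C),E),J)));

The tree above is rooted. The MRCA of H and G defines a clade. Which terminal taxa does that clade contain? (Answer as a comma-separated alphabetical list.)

Tracing H: it sits inside (A,H).
Tracing G: it sits inside (G,I).
The smallest clade enclosing both is ((A,H),(G,I)); the answer is its 4 terminal taxa in alphabetical order.

A, G, H, I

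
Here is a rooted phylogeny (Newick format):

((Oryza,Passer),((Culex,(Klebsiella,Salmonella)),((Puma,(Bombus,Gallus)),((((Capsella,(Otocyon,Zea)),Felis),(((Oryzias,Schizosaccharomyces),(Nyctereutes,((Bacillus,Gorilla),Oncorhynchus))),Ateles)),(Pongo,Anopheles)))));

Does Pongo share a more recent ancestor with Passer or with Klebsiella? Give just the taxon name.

The MRCA of Pongo and Klebsiella subtends ((Culex,(Klebsiella,Salmonella)),((Puma,(Bombus,Gallus)),((((Capsella,(Otocyon,Zea)),Felis),(((Oryzias,Schizosaccharomyces),(Nyctereutes,((Bacillus,Gorilla),Oncorhynchus))),Ateles)),(Pongo,Anopheles)))) (19 taxa).
The MRCA of Pongo and Passer is the root, subtending the entire tree (21 taxa).
The first is nested inside the second, so Pongo shares a more recent common ancestor with Klebsiella.

Klebsiella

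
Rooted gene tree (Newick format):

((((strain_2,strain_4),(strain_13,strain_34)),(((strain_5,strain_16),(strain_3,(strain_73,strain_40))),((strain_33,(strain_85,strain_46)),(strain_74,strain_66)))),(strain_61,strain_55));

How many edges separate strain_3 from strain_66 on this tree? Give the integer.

6

The MRCA of strain_3 and strain_66 is the node subtending (((strain_5,strain_16),(strain_3,(strain_73,strain_40))),((strain_33,(strain_85,strain_46)),(strain_74,strain_66))).
From strain_3 up to that node: 3 branches. From strain_66 up to the same node: 3 branches. Total: 3 + 3 = 6.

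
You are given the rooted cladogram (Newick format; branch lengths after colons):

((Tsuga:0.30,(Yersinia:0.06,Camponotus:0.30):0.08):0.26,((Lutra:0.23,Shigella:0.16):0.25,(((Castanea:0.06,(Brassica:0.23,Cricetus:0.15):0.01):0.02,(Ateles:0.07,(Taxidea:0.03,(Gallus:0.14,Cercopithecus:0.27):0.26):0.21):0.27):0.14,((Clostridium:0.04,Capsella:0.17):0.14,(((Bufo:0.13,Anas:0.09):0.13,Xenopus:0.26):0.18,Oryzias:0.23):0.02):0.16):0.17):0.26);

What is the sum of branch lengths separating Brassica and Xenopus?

The path runs Brassica → … → MRCA → … → Xenopus; the MRCA is the node subtending (((Castanea,(Brassica,Cricetus)),(Ateles,(Taxidea,(Gallus,Cercopithecus)))),((Clostridium,Capsella),(((Bufo,Anas),Xenopus),Oryzias))).
Branch lengths along that path: 0.23 + 0.01 + 0.02 + 0.14 + 0.16 + 0.02 + 0.18 + 0.26 = 1.02.

1.02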